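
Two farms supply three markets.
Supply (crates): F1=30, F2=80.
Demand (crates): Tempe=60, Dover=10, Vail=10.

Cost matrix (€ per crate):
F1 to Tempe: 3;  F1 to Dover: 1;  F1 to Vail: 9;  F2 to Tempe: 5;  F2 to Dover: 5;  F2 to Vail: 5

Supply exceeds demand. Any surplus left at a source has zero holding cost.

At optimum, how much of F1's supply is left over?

0

An optimal plan:
  F1->Tempe: 20 × €3 = €60
  F1->Dover: 10 × €1 = €10
  F2->Tempe: 40 × €5 = €200
  F2->Vail: 10 × €5 = €50
Total cost = €320.
F1 ships 30 of its 30, leaving 0.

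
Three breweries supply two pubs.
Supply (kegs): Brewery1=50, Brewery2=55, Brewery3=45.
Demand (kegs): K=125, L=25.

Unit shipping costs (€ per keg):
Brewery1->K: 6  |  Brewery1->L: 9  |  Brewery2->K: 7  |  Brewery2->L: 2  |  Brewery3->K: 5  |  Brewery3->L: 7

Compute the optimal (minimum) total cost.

A cheapest plan:
  Brewery1 to K: 50 × €6 = €300
  Brewery2 to K: 30 × €7 = €210
  Brewery2 to L: 25 × €2 = €50
  Brewery3 to K: 45 × €5 = €225
Total = 300 + 210 + 50 + 225 = €785.

785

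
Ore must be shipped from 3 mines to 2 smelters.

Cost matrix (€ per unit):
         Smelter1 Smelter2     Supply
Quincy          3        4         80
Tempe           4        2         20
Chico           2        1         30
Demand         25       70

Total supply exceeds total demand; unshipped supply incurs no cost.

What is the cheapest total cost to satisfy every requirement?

225

Optimal allocation:
  Quincy->Smelter1: 25 × €3 = €75
  Quincy->Smelter2: 20 × €4 = €80
  Tempe->Smelter2: 20 × €2 = €40
  Chico->Smelter2: 30 × €1 = €30
Total = 75 + 80 + 40 + 30 = €225.
(Supply check: Quincy ships 45; Tempe ships 20; Chico ships 30.)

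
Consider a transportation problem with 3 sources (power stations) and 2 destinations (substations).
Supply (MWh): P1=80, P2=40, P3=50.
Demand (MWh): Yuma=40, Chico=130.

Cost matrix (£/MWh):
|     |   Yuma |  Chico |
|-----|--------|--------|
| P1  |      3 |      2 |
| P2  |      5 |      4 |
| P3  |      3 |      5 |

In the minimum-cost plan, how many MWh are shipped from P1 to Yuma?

0

Solving gives:
  P1 to Chico: 80 MWh
  P2 to Chico: 40 MWh
  P3 to Yuma: 40 MWh
  P3 to Chico: 10 MWh
Total cost = £490.
The route P1→Yuma is not used.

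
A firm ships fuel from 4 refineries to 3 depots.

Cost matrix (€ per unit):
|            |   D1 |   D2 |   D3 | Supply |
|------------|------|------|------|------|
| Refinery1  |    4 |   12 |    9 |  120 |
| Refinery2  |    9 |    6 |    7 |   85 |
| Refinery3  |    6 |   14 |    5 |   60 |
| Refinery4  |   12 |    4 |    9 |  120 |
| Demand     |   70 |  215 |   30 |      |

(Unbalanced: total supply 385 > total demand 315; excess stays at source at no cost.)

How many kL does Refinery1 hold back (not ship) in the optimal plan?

40

Minimum-cost shipments:
  Refinery1 to D1: 70 × €4 = €280
  Refinery1 to D2: 10 × €12 = €120
  Refinery2 to D2: 85 × €6 = €510
  Refinery3 to D3: 30 × €5 = €150
  Refinery4 to D2: 120 × €4 = €480
Total cost = €1540.
Refinery1 ships 80 of its 120, leaving 40.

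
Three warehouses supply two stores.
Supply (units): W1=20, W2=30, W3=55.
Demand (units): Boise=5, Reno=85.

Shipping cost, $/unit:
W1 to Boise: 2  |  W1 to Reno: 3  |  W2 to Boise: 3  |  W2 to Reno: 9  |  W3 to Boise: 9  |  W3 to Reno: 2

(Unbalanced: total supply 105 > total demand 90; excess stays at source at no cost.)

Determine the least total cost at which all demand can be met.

A cheapest plan:
  W1 to Reno: 20 × $3 = $60
  W2 to Boise: 5 × $3 = $15
  W2 to Reno: 10 × $9 = $90
  W3 to Reno: 55 × $2 = $110
Total = 60 + 15 + 90 + 110 = $275.

275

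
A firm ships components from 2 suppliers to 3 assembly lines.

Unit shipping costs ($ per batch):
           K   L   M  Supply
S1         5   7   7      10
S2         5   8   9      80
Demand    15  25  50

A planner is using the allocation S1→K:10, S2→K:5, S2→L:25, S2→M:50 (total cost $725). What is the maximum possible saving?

20

Current plan cost = 10·5 + 5·5 + 25·8 + 50·9 = $725.
Optimal plan:
  S1–M: 10 batches
  S2–K: 15 batches
  S2–L: 25 batches
  S2–M: 40 batches
Optimal cost = $705.
Saving = 725 − 705 = $20.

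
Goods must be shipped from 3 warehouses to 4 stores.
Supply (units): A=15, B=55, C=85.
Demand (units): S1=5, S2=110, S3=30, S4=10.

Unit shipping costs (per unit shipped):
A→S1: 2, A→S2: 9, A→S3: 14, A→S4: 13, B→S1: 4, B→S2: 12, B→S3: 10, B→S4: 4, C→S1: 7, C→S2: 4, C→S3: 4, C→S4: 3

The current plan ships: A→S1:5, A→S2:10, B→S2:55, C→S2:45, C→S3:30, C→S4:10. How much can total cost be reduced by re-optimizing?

135

Current plan cost = 5·2 + 10·9 + 55·12 + 45·4 + 30·4 + 10·3 = 1090.
Optimal plan:
  A–S2: 15 × 9 = 135
  B–S1: 5 × 4 = 20
  B–S2: 10 × 12 = 120
  B–S3: 30 × 10 = 300
  B–S4: 10 × 4 = 40
  C–S2: 85 × 4 = 340
Optimal cost = 955.
Saving = 1090 − 955 = 135.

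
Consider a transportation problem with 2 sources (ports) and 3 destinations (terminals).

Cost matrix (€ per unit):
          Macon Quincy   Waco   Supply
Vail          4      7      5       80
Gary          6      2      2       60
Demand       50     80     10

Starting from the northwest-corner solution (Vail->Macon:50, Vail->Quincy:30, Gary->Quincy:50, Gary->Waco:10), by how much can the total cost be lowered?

Current plan cost = 50·4 + 30·7 + 50·2 + 10·2 = €530.
Optimal plan:
  Vail→Macon: 50 × €4 = €200
  Vail→Quincy: 20 × €7 = €140
  Vail→Waco: 10 × €5 = €50
  Gary→Quincy: 60 × €2 = €120
Optimal cost = €510.
Saving = 530 − 510 = €20.

20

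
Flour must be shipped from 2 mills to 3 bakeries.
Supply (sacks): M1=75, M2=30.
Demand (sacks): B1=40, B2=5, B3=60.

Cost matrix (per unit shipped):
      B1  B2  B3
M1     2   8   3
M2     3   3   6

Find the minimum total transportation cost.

300

One minimum-cost allocation:
  M1->B1: 15 × 2 = 30
  M1->B3: 60 × 3 = 180
  M2->B1: 25 × 3 = 75
  M2->B2: 5 × 3 = 15
Total = 30 + 180 + 75 + 15 = 300.
(Supply check: M1 ships 75; M2 ships 30.)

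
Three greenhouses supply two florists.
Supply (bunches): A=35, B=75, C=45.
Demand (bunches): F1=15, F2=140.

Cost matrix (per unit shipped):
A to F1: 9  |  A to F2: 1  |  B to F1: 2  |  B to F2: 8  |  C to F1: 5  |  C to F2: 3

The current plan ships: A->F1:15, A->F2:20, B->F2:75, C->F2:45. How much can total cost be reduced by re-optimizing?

210

Current plan cost = 15·9 + 20·1 + 75·8 + 45·3 = 890.
Optimal plan:
  A to F2: 35 × 1 = 35
  B to F1: 15 × 2 = 30
  B to F2: 60 × 8 = 480
  C to F2: 45 × 3 = 135
Optimal cost = 680.
Saving = 890 − 680 = 210.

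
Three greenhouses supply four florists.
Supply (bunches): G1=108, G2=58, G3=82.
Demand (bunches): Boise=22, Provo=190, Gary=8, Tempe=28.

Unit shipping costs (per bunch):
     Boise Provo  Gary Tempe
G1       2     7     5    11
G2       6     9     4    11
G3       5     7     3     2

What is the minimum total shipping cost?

1562

An optimal shipping plan:
  G1 to Boise: 22 × 2 = 44
  G1 to Provo: 86 × 7 = 602
  G2 to Provo: 50 × 9 = 450
  G2 to Gary: 8 × 4 = 32
  G3 to Provo: 54 × 7 = 378
  G3 to Tempe: 28 × 2 = 56
Total = 44 + 602 + 450 + 32 + 378 + 56 = 1562.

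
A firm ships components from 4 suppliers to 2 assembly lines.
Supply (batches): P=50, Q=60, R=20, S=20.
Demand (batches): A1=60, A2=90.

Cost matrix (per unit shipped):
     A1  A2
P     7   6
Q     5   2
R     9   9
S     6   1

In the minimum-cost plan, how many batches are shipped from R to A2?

The minimum-cost plan:
  P to A1: 40 × 7 = 280
  P to A2: 10 × 6 = 60
  Q to A2: 60 × 2 = 120
  R to A1: 20 × 9 = 180
  S to A2: 20 × 1 = 20
Total cost = 660.
The route R→A2 is not used.

0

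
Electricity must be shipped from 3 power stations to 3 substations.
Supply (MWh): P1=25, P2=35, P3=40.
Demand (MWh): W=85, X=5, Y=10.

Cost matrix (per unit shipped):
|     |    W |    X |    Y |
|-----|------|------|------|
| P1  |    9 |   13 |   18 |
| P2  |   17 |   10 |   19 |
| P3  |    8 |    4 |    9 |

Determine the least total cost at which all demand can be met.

A cheapest plan:
  P1 to W: 25 MWh
  P2 to W: 30 MWh
  P2 to X: 5 MWh
  P3 to W: 30 MWh
  P3 to Y: 10 MWh
Total cost = 1115.
(Supply check: P1 ships 25; P2 ships 35; P3 ships 40.)

1115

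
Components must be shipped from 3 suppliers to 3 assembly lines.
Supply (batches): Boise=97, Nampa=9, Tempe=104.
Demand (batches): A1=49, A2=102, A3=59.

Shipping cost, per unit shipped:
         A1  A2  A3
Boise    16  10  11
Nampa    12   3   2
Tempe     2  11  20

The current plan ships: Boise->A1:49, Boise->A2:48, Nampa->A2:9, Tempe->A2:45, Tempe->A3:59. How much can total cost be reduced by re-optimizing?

1225

Current plan cost = 49·16 + 48·10 + 9·3 + 45·11 + 59·20 = 2966.
Optimal plan:
  Boise->A2: 47 batches
  Boise->A3: 50 batches
  Nampa->A3: 9 batches
  Tempe->A1: 49 batches
  Tempe->A2: 55 batches
Optimal cost = 1741.
Saving = 2966 − 1741 = 1225.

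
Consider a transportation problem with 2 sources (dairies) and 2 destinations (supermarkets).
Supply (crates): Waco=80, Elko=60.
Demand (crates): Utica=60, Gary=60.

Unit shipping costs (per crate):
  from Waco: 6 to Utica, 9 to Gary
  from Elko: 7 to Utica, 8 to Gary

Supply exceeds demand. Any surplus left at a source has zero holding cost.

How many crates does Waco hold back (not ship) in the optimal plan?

20

An optimal plan:
  Waco->Utica: 60 × 6 = 360
  Elko->Gary: 60 × 8 = 480
Total cost = 840.
Waco ships 60 of its 80, leaving 20.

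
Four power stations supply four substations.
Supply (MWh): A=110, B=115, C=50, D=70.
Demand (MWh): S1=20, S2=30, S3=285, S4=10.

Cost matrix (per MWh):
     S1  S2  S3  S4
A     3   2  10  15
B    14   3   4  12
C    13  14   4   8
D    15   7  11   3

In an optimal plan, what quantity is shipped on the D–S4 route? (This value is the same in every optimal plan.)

The minimum-cost plan:
  A–S1: 20 × 3 = 60
  A–S2: 30 × 2 = 60
  A–S3: 60 × 10 = 600
  B–S3: 115 × 4 = 460
  C–S3: 50 × 4 = 200
  D–S3: 60 × 11 = 660
  D–S4: 10 × 3 = 30
Total cost = 2070.
So D→S4 carries 10 MWh.

10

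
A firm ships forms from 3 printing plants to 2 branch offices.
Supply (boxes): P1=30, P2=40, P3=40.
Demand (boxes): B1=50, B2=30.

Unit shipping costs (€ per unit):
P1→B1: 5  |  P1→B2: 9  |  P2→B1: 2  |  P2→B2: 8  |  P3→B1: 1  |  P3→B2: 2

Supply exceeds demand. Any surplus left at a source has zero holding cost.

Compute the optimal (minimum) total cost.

150

A cheapest plan:
  P2 to B1: 40 × €2 = €80
  P3 to B1: 10 × €1 = €10
  P3 to B2: 30 × €2 = €60
Total = 80 + 10 + 60 = €150.
(Supply check: P1 ships 0; P2 ships 40; P3 ships 40.)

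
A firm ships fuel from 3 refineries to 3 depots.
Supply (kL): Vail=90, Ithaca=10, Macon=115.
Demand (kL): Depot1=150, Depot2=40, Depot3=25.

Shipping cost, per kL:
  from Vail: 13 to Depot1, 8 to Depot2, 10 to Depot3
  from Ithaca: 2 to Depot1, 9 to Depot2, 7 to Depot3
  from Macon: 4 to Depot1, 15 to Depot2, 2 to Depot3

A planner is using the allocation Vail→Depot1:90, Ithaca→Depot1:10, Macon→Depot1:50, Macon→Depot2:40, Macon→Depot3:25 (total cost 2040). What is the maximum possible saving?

665

Current plan cost = 90·13 + 10·2 + 50·4 + 40·15 + 25·2 = 2040.
Optimal plan:
  Vail to Depot1: 25 × 13 = 325
  Vail to Depot2: 40 × 8 = 320
  Vail to Depot3: 25 × 10 = 250
  Ithaca to Depot1: 10 × 2 = 20
  Macon to Depot1: 115 × 4 = 460
Optimal cost = 1375.
Saving = 2040 − 1375 = 665.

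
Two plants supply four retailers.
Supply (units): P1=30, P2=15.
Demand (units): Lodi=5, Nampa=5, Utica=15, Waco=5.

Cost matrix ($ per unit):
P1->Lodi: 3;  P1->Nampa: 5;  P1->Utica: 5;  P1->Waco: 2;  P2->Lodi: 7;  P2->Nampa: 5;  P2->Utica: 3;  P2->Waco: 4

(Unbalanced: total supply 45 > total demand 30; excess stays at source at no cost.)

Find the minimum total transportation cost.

An optimal shipping plan:
  P1 to Lodi: 5 units
  P1 to Nampa: 5 units
  P1 to Waco: 5 units
  P2 to Utica: 15 units
Total cost = $95.

95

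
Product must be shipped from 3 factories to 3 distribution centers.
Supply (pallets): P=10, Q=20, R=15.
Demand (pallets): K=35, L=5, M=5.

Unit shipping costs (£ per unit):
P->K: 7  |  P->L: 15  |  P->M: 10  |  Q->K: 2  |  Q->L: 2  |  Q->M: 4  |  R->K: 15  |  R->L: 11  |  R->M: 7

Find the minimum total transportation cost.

275

One minimum-cost allocation:
  P->K: 10 pallets
  Q->K: 20 pallets
  R->K: 5 pallets
  R->L: 5 pallets
  R->M: 5 pallets
Total cost = £275.
(Supply check: P ships 10; Q ships 20; R ships 15.)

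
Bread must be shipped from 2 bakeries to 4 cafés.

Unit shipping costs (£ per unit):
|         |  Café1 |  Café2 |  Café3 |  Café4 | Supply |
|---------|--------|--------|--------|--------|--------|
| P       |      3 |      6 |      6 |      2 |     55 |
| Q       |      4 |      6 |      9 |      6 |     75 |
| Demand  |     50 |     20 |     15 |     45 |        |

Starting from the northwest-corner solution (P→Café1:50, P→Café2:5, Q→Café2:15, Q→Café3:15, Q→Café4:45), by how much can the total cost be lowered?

160

Current plan cost = 50·3 + 5·6 + 15·6 + 15·9 + 45·6 = £675.
Optimal plan:
  P–Café3: 10 trays
  P–Café4: 45 trays
  Q–Café1: 50 trays
  Q–Café2: 20 trays
  Q–Café3: 5 trays
Optimal cost = £515.
Saving = 675 − 515 = £160.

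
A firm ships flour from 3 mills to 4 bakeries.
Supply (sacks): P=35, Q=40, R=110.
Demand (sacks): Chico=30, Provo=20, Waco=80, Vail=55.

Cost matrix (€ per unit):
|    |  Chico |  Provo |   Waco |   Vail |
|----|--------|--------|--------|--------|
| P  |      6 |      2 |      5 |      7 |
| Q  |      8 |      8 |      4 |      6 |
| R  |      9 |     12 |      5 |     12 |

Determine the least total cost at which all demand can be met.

Optimal allocation:
  P–Provo: 20 × €2 = €40
  P–Vail: 15 × €7 = €105
  Q–Vail: 40 × €6 = €240
  R–Chico: 30 × €9 = €270
  R–Waco: 80 × €5 = €400
Total = 40 + 105 + 240 + 270 + 400 = €1055.
(Supply check: P ships 35; Q ships 40; R ships 110.)

1055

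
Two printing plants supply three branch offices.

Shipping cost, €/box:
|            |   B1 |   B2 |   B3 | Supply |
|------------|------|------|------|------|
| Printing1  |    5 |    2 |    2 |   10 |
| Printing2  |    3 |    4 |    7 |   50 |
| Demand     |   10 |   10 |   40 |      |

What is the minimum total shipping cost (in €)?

300

Optimal allocation:
  Printing1->B3: 10 × €2 = €20
  Printing2->B1: 10 × €3 = €30
  Printing2->B2: 10 × €4 = €40
  Printing2->B3: 30 × €7 = €210
Total = 20 + 30 + 40 + 210 = €300.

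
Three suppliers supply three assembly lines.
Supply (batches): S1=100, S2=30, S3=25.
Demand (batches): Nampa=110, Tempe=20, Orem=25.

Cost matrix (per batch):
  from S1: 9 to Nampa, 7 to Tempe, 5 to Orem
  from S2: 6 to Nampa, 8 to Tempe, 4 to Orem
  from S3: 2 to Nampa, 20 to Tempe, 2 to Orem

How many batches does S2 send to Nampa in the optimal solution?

Solving gives:
  S1->Nampa: 55 × 9 = 495
  S1->Tempe: 20 × 7 = 140
  S1->Orem: 25 × 5 = 125
  S2->Nampa: 30 × 6 = 180
  S3->Nampa: 25 × 2 = 50
Total cost = 990.
So S2→Nampa carries 30 batches.

30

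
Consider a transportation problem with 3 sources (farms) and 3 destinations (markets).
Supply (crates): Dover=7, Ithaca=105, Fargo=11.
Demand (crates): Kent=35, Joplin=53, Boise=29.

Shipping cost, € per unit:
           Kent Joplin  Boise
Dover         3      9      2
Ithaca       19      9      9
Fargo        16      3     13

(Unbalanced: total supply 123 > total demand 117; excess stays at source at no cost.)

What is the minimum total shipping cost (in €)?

1225

One minimum-cost allocation:
  Dover→Kent: 7 × €3 = €21
  Ithaca→Kent: 28 × €19 = €532
  Ithaca→Joplin: 42 × €9 = €378
  Ithaca→Boise: 29 × €9 = €261
  Fargo→Joplin: 11 × €3 = €33
Total = 21 + 532 + 378 + 261 + 33 = €1225.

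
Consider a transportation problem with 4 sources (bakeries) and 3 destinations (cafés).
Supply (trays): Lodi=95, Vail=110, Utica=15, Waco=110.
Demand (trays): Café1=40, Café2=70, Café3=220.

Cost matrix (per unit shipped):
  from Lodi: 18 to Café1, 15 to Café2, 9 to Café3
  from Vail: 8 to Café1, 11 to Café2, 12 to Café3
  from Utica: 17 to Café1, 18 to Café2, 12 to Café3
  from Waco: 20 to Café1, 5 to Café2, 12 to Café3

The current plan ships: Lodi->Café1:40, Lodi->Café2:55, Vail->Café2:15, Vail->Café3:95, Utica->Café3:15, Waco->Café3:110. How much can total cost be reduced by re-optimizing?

Current plan cost = 40·18 + 55·15 + 15·11 + 95·12 + 15·12 + 110·12 = 4350.
Optimal plan:
  Lodi->Café3: 95 × 9 = 855
  Vail->Café1: 40 × 8 = 320
  Vail->Café3: 70 × 12 = 840
  Utica->Café3: 15 × 12 = 180
  Waco->Café2: 70 × 5 = 350
  Waco->Café3: 40 × 12 = 480
Optimal cost = 3025.
Saving = 4350 − 3025 = 1325.

1325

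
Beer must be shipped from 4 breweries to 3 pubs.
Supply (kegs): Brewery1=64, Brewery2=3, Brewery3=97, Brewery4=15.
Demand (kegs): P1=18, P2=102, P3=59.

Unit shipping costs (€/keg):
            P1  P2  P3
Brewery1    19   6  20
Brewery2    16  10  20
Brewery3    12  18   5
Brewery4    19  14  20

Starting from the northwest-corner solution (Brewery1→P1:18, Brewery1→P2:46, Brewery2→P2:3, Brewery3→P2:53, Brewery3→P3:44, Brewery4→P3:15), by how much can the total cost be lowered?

627

Current plan cost = 18·19 + 46·6 + 3·10 + 53·18 + 44·5 + 15·20 = €2122.
Optimal plan:
  Brewery1→P2: 64 kegs
  Brewery2→P2: 3 kegs
  Brewery3→P1: 18 kegs
  Brewery3→P2: 20 kegs
  Brewery3→P3: 59 kegs
  Brewery4→P2: 15 kegs
Optimal cost = €1495.
Saving = 2122 − 1495 = €627.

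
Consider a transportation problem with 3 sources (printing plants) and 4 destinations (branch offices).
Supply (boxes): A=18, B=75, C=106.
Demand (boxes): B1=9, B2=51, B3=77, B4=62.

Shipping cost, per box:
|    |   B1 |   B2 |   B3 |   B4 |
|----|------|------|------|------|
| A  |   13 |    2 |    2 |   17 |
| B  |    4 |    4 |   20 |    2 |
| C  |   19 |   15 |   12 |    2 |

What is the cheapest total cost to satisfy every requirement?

An optimal shipping plan:
  A→B3: 18 boxes
  B→B1: 9 boxes
  B→B2: 51 boxes
  B→B4: 15 boxes
  C→B3: 59 boxes
  C→B4: 47 boxes
Total cost = 1108.

1108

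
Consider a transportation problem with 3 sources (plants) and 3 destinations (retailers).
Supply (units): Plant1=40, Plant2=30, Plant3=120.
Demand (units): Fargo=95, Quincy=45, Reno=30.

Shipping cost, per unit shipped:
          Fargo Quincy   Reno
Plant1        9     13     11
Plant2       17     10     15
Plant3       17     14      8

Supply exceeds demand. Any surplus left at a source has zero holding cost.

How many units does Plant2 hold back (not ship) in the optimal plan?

Minimum-cost shipments:
  Plant1 to Fargo: 40 × 9 = 360
  Plant2 to Quincy: 30 × 10 = 300
  Plant3 to Fargo: 55 × 17 = 935
  Plant3 to Quincy: 15 × 14 = 210
  Plant3 to Reno: 30 × 8 = 240
Total cost = 2045.
Plant2 ships 30 of its 30, leaving 0.

0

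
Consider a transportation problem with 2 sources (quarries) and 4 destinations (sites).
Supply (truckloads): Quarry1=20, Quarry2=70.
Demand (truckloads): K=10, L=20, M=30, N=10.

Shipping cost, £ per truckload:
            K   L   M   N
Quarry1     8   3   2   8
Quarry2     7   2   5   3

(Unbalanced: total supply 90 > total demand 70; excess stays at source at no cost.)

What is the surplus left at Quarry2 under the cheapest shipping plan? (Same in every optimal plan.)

20

Minimum-cost shipments:
  Quarry1 to M: 20 × £2 = £40
  Quarry2 to K: 10 × £7 = £70
  Quarry2 to L: 20 × £2 = £40
  Quarry2 to M: 10 × £5 = £50
  Quarry2 to N: 10 × £3 = £30
Total cost = £230.
Quarry2 ships 50 of its 70, leaving 20.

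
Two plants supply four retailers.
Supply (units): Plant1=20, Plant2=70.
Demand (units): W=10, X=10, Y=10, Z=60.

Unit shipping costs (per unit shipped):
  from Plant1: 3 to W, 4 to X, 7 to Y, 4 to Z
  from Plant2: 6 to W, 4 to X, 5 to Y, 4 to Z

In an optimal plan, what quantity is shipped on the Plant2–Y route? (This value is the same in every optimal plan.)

10

The minimum-cost plan:
  Plant1–W: 10 × 3 = 30
  Plant1–Z: 10 × 4 = 40
  Plant2–X: 10 × 4 = 40
  Plant2–Y: 10 × 5 = 50
  Plant2–Z: 50 × 4 = 200
Total cost = 360.
So Plant2→Y carries 10 units.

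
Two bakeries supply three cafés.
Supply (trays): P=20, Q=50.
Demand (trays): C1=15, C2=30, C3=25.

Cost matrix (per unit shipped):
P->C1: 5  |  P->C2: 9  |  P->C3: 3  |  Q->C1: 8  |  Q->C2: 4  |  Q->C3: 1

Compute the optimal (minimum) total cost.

230

Optimal allocation:
  P to C1: 15 × 5 = 75
  P to C3: 5 × 3 = 15
  Q to C2: 30 × 4 = 120
  Q to C3: 20 × 1 = 20
Total = 75 + 15 + 120 + 20 = 230.
(Supply check: P ships 20; Q ships 50.)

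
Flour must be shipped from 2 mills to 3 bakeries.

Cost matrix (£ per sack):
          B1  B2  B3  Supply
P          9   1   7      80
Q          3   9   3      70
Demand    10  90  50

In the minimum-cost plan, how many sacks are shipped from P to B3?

The minimum-cost plan:
  P→B2: 80 sacks
  Q→B1: 10 sacks
  Q→B2: 10 sacks
  Q→B3: 50 sacks
Total cost = £350.
The route P→B3 is not used.

0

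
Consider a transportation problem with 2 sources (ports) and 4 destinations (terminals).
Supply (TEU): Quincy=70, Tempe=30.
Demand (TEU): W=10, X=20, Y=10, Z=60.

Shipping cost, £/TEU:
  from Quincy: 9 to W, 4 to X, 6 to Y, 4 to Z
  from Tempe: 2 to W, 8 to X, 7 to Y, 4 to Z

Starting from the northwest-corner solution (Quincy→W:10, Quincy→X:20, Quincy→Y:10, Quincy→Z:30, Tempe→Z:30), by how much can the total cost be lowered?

Current plan cost = 10·9 + 20·4 + 10·6 + 30·4 + 30·4 = £470.
Optimal plan:
  Quincy->X: 20 TEU
  Quincy->Y: 10 TEU
  Quincy->Z: 40 TEU
  Tempe->W: 10 TEU
  Tempe->Z: 20 TEU
Optimal cost = £400.
Saving = 470 − 400 = £70.

70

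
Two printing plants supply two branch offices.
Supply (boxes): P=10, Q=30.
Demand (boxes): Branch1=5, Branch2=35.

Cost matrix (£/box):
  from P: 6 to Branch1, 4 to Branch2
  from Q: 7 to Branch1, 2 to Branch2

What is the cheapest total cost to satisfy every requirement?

An optimal shipping plan:
  P–Branch1: 5 boxes
  P–Branch2: 5 boxes
  Q–Branch2: 30 boxes
Total cost = £110.
(Supply check: P ships 10; Q ships 30.)

110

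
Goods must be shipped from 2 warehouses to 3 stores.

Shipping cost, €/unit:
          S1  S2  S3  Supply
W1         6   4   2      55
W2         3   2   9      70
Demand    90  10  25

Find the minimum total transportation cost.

One minimum-cost allocation:
  W1->S1: 20 × €6 = €120
  W1->S2: 10 × €4 = €40
  W1->S3: 25 × €2 = €50
  W2->S1: 70 × €3 = €210
Total = 120 + 40 + 50 + 210 = €420.

420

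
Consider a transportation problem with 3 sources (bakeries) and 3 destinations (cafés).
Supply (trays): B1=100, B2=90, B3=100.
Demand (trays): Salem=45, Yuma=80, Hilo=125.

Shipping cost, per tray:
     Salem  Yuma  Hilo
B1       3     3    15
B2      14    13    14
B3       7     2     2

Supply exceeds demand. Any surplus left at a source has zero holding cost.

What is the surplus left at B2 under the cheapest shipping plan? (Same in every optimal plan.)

40

Minimum-cost shipments:
  B1->Salem: 45 × 3 = 135
  B1->Yuma: 55 × 3 = 165
  B2->Yuma: 25 × 13 = 325
  B2->Hilo: 25 × 14 = 350
  B3->Hilo: 100 × 2 = 200
Total cost = 1175.
B2 ships 50 of its 90, leaving 40.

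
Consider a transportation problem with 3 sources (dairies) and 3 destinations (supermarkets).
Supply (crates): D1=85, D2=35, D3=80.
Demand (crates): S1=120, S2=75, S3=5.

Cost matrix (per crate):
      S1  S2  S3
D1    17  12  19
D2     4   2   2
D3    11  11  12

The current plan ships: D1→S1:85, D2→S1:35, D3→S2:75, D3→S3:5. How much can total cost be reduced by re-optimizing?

390

Current plan cost = 85·17 + 35·4 + 75·11 + 5·12 = 2470.
Optimal plan:
  D1→S1: 10 × 17 = 170
  D1→S2: 75 × 12 = 900
  D2→S1: 30 × 4 = 120
  D2→S3: 5 × 2 = 10
  D3→S1: 80 × 11 = 880
Optimal cost = 2080.
Saving = 2470 − 2080 = 390.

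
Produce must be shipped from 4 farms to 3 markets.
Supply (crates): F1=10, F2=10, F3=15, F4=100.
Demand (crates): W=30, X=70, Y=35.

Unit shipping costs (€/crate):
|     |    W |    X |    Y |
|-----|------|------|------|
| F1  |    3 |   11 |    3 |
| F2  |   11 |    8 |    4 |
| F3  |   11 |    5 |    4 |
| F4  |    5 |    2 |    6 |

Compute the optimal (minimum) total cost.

420

A cheapest plan:
  F1→Y: 10 × €3 = €30
  F2→Y: 10 × €4 = €40
  F3→Y: 15 × €4 = €60
  F4→W: 30 × €5 = €150
  F4→X: 70 × €2 = €140
Total = 30 + 40 + 60 + 150 + 140 = €420.
(Supply check: F1 ships 10; F2 ships 10; F3 ships 15; F4 ships 100.)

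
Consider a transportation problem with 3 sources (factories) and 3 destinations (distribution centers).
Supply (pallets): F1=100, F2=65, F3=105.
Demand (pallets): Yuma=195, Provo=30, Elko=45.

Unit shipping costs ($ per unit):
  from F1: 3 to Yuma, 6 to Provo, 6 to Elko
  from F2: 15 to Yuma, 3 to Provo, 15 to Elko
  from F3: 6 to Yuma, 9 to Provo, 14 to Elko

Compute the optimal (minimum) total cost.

1575

Optimal allocation:
  F1→Yuma: 90 pallets
  F1→Elko: 10 pallets
  F2→Provo: 30 pallets
  F2→Elko: 35 pallets
  F3→Yuma: 105 pallets
Total cost = $1575.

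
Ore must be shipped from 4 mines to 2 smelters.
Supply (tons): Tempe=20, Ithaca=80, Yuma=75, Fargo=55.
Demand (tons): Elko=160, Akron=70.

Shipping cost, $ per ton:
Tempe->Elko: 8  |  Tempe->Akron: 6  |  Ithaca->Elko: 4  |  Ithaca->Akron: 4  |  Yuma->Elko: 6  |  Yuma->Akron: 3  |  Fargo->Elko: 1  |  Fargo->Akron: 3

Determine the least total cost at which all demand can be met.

775

One minimum-cost allocation:
  Tempe to Elko: 20 × $8 = $160
  Ithaca to Elko: 80 × $4 = $320
  Yuma to Elko: 5 × $6 = $30
  Yuma to Akron: 70 × $3 = $210
  Fargo to Elko: 55 × $1 = $55
Total = 160 + 320 + 30 + 210 + 55 = $775.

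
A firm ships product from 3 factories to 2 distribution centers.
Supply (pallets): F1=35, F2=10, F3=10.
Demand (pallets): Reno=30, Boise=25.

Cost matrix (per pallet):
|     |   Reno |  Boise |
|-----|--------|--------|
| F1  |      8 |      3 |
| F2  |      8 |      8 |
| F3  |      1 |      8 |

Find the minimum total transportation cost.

One minimum-cost allocation:
  F1 to Reno: 10 × 8 = 80
  F1 to Boise: 25 × 3 = 75
  F2 to Reno: 10 × 8 = 80
  F3 to Reno: 10 × 1 = 10
Total = 80 + 75 + 80 + 10 = 245.
(Supply check: F1 ships 35; F2 ships 10; F3 ships 10.)

245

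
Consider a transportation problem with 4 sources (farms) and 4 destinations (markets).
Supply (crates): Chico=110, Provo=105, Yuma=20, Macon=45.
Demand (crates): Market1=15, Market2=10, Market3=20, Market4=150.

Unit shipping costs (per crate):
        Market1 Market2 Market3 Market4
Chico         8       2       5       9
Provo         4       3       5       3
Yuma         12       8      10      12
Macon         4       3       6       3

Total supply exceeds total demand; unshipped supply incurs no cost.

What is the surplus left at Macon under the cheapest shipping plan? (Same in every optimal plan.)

Minimum-cost shipments:
  Chico->Market1: 15 crates
  Chico->Market2: 10 crates
  Chico->Market3: 20 crates
  Provo->Market4: 105 crates
  Macon->Market4: 45 crates
Total cost = 690.
Macon ships 45 of its 45, leaving 0.

0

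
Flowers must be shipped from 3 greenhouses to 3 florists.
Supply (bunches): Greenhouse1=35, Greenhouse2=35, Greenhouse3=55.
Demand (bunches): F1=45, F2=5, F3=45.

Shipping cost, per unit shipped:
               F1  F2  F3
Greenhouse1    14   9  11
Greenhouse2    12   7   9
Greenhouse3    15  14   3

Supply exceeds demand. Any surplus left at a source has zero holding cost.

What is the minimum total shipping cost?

740

An optimal shipping plan:
  Greenhouse1–F1: 10 × 14 = 140
  Greenhouse1–F2: 5 × 9 = 45
  Greenhouse2–F1: 35 × 12 = 420
  Greenhouse3–F3: 45 × 3 = 135
Total = 140 + 45 + 420 + 135 = 740.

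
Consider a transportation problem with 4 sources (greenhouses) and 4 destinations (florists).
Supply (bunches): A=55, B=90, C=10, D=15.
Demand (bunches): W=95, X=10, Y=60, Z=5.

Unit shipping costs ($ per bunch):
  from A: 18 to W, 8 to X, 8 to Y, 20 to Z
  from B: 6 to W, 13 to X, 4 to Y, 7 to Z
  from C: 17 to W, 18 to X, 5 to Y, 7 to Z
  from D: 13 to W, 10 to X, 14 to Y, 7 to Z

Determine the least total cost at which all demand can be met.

1180

A cheapest plan:
  A–X: 5 × $8 = $40
  A–Y: 50 × $8 = $400
  B–W: 90 × $6 = $540
  C–Y: 10 × $5 = $50
  D–W: 5 × $13 = $65
  D–X: 5 × $10 = $50
  D–Z: 5 × $7 = $35
Total = 40 + 400 + 540 + 50 + 65 + 50 + 35 = $1180.
(Supply check: A ships 55; B ships 90; C ships 10; D ships 15.)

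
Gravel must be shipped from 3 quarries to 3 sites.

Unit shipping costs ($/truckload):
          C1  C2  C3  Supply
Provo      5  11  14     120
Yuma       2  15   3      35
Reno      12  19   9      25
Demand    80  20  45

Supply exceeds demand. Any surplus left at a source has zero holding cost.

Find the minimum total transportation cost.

A cheapest plan:
  Provo–C1: 80 × $5 = $400
  Provo–C2: 20 × $11 = $220
  Yuma–C3: 35 × $3 = $105
  Reno–C3: 10 × $9 = $90
Total = 400 + 220 + 105 + 90 = $815.
(Supply check: Provo ships 100; Yuma ships 35; Reno ships 10.)

815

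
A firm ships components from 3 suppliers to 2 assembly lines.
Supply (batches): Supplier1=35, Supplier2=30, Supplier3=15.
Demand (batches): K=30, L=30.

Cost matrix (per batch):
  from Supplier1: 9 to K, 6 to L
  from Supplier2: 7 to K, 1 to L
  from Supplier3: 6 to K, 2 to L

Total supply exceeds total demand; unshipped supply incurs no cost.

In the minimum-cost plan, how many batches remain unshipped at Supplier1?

20

Minimum-cost shipments:
  Supplier1–K: 15 × 9 = 135
  Supplier2–L: 30 × 1 = 30
  Supplier3–K: 15 × 6 = 90
Total cost = 255.
Supplier1 ships 15 of its 35, leaving 20.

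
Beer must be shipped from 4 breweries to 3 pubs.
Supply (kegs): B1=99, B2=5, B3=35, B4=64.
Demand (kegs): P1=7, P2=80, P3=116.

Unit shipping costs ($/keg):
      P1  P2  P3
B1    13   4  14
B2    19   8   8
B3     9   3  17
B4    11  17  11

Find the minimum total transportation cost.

A cheapest plan:
  B1→P2: 52 × $4 = $208
  B1→P3: 47 × $14 = $658
  B2→P3: 5 × $8 = $40
  B3→P1: 7 × $9 = $63
  B3→P2: 28 × $3 = $84
  B4→P3: 64 × $11 = $704
Total = 208 + 658 + 40 + 63 + 84 + 704 = $1757.
(Supply check: B1 ships 99; B2 ships 5; B3 ships 35; B4 ships 64.)

1757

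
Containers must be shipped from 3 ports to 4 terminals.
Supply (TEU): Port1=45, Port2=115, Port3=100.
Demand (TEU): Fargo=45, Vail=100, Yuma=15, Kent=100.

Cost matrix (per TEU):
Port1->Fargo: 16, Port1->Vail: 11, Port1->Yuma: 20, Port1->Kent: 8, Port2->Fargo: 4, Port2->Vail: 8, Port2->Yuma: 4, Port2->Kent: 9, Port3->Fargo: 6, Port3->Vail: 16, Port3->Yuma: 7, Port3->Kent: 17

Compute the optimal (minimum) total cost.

2350

One minimum-cost allocation:
  Port1 to Kent: 45 × 8 = 360
  Port2 to Vail: 100 × 8 = 800
  Port2 to Kent: 15 × 9 = 135
  Port3 to Fargo: 45 × 6 = 270
  Port3 to Yuma: 15 × 7 = 105
  Port3 to Kent: 40 × 17 = 680
Total = 360 + 800 + 135 + 270 + 105 + 680 = 2350.
(Supply check: Port1 ships 45; Port2 ships 115; Port3 ships 100.)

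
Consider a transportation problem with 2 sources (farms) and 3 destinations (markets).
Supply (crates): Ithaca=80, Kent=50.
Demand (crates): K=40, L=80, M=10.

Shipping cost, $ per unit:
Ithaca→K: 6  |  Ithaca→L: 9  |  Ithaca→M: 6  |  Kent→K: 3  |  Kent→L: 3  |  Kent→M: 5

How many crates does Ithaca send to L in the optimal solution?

Solving gives:
  Ithaca–K: 40 × $6 = $240
  Ithaca–L: 30 × $9 = $270
  Ithaca–M: 10 × $6 = $60
  Kent–L: 50 × $3 = $150
Total cost = $720.
So Ithaca→L carries 30 crates.

30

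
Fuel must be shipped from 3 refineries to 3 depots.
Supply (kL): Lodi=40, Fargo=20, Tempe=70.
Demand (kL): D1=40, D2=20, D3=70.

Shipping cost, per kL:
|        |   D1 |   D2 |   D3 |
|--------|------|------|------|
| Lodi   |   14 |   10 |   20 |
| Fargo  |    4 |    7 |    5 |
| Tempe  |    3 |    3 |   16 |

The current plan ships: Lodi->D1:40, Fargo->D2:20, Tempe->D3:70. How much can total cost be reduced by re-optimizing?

580

Current plan cost = 40·14 + 20·7 + 70·16 = 1820.
Optimal plan:
  Lodi–D3: 40 kL
  Fargo–D3: 20 kL
  Tempe–D1: 40 kL
  Tempe–D2: 20 kL
  Tempe–D3: 10 kL
Optimal cost = 1240.
Saving = 1820 − 1240 = 580.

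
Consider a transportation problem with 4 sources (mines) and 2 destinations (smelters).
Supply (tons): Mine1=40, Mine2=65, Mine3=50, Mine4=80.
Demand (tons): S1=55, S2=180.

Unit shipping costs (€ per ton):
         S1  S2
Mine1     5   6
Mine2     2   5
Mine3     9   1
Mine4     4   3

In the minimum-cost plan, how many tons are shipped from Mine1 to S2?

40

Solving gives:
  Mine1–S2: 40 × €6 = €240
  Mine2–S1: 55 × €2 = €110
  Mine2–S2: 10 × €5 = €50
  Mine3–S2: 50 × €1 = €50
  Mine4–S2: 80 × €3 = €240
Total cost = €690.
So Mine1→S2 carries 40 tons.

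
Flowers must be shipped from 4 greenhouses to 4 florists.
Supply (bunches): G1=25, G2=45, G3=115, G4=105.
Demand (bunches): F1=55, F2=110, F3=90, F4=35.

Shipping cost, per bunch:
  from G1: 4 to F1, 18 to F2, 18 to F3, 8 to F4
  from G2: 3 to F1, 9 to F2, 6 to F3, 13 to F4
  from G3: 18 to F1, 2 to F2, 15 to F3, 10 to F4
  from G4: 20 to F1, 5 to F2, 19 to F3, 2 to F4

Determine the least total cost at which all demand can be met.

1905

One minimum-cost allocation:
  G1->F1: 25 × 4 = 100
  G2->F1: 30 × 3 = 90
  G2->F3: 15 × 6 = 90
  G3->F2: 40 × 2 = 80
  G3->F3: 75 × 15 = 1125
  G4->F2: 70 × 5 = 350
  G4->F4: 35 × 2 = 70
Total = 100 + 90 + 90 + 80 + 1125 + 350 + 70 = 1905.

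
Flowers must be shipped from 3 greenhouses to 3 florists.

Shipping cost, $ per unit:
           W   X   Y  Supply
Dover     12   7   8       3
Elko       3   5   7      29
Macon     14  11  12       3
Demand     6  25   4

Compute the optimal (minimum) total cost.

One minimum-cost allocation:
  Dover->Y: 3 × $8 = $24
  Elko->W: 6 × $3 = $18
  Elko->X: 23 × $5 = $115
  Macon->X: 2 × $11 = $22
  Macon->Y: 1 × $12 = $12
Total = 24 + 18 + 115 + 22 + 12 = $191.

191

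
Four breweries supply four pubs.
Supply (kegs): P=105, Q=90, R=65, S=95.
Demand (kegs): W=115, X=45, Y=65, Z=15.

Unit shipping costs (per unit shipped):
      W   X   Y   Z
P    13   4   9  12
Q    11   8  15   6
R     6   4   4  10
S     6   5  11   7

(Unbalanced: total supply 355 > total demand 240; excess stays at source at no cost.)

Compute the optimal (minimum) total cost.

Optimal allocation:
  P to X: 45 kegs
  Q to W: 20 kegs
  Q to Z: 15 kegs
  R to Y: 65 kegs
  S to W: 95 kegs
Total cost = 1320.
(Supply check: P ships 45; Q ships 35; R ships 65; S ships 95.)

1320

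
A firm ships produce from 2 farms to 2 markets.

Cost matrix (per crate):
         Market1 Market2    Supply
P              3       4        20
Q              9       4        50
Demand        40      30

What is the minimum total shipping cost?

360

Optimal allocation:
  P–Market1: 20 × 3 = 60
  Q–Market1: 20 × 9 = 180
  Q–Market2: 30 × 4 = 120
Total = 60 + 180 + 120 = 360.
(Supply check: P ships 20; Q ships 50.)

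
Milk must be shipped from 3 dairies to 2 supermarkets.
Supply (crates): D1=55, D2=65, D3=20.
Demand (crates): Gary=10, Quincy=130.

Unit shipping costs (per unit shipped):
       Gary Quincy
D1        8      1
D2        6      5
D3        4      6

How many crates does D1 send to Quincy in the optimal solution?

The minimum-cost plan:
  D1–Quincy: 55 × 1 = 55
  D2–Quincy: 65 × 5 = 325
  D3–Gary: 10 × 4 = 40
  D3–Quincy: 10 × 6 = 60
Total cost = 480.
So D1→Quincy carries 55 crates.

55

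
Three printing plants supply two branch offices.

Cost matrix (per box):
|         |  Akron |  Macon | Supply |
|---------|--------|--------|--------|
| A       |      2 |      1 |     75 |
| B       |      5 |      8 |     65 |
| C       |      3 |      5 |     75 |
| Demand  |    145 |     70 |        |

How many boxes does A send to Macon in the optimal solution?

Optimal shipments:
  A–Akron: 5 boxes
  A–Macon: 70 boxes
  B–Akron: 65 boxes
  C–Akron: 75 boxes
Total cost = 630.
So A→Macon carries 70 boxes.

70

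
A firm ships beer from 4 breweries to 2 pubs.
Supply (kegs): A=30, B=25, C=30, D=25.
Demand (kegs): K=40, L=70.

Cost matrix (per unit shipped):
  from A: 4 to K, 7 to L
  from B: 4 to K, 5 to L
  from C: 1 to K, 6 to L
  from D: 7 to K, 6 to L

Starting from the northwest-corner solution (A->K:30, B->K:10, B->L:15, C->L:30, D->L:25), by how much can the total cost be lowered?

Current plan cost = 30·4 + 10·4 + 15·5 + 30·6 + 25·6 = 565.
Optimal plan:
  A->K: 10 × 4 = 40
  A->L: 20 × 7 = 140
  B->L: 25 × 5 = 125
  C->K: 30 × 1 = 30
  D->L: 25 × 6 = 150
Optimal cost = 485.
Saving = 565 − 485 = 80.

80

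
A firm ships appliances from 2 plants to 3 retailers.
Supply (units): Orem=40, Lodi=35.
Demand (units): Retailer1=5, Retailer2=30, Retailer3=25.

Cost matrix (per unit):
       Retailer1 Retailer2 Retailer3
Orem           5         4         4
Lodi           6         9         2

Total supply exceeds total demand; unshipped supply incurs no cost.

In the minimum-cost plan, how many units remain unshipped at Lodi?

10

Minimum-cost shipments:
  Orem to Retailer1: 5 units
  Orem to Retailer2: 30 units
  Lodi to Retailer3: 25 units
Total cost = 195.
Lodi ships 25 of its 35, leaving 10.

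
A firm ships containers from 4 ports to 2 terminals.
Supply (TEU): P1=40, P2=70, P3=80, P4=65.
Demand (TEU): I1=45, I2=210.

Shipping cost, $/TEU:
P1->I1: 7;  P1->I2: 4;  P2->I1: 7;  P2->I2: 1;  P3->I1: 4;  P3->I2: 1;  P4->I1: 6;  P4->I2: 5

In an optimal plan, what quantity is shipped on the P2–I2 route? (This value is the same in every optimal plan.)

70

Solving gives:
  P1–I2: 40 TEU
  P2–I2: 70 TEU
  P3–I2: 80 TEU
  P4–I1: 45 TEU
  P4–I2: 20 TEU
Total cost = $680.
So P2→I2 carries 70 TEU.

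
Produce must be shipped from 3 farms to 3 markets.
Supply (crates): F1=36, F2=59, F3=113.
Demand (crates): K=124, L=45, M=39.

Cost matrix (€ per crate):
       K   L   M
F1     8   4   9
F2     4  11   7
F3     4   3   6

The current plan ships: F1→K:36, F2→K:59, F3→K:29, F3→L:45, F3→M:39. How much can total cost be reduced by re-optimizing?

108

Current plan cost = 36·8 + 59·4 + 29·4 + 45·3 + 39·6 = €1009.
Optimal plan:
  F1–L: 36 × €4 = €144
  F2–K: 59 × €4 = €236
  F3–K: 65 × €4 = €260
  F3–L: 9 × €3 = €27
  F3–M: 39 × €6 = €234
Optimal cost = €901.
Saving = 1009 − 901 = €108.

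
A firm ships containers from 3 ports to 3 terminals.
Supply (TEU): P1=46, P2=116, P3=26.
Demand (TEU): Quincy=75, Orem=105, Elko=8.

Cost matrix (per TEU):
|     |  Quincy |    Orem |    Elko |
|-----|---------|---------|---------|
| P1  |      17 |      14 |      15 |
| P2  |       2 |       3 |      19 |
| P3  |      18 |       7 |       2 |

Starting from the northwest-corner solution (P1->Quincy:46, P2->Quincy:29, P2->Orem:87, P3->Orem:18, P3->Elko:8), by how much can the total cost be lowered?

184

Current plan cost = 46·17 + 29·2 + 87·3 + 18·7 + 8·2 = 1243.
Optimal plan:
  P1->Orem: 46 × 14 = 644
  P2->Quincy: 75 × 2 = 150
  P2->Orem: 41 × 3 = 123
  P3->Orem: 18 × 7 = 126
  P3->Elko: 8 × 2 = 16
Optimal cost = 1059.
Saving = 1243 − 1059 = 184.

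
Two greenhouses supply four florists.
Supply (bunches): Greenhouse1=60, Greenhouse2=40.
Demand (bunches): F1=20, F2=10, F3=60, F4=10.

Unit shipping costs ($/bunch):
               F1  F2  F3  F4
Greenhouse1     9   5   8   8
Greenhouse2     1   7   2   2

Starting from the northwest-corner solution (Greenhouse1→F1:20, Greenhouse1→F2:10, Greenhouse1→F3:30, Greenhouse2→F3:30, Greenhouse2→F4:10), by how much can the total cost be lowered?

40

Current plan cost = 20·9 + 10·5 + 30·8 + 30·2 + 10·2 = $550.
Optimal plan:
  Greenhouse1–F2: 10 × $5 = $50
  Greenhouse1–F3: 40 × $8 = $320
  Greenhouse1–F4: 10 × $8 = $80
  Greenhouse2–F1: 20 × $1 = $20
  Greenhouse2–F3: 20 × $2 = $40
Optimal cost = $510.
Saving = 550 − 510 = $40.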